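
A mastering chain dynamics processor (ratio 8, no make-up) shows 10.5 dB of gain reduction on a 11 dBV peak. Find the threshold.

-1 dBV

Gain reduction = 11 − 0.5 = 10.5 dB; output overshoot = GR / (R − 1) = 10.5 / 7 = 1.5 dB.
Threshold = output − output overshoot = 0.5 − 1.5 = -1 dBV.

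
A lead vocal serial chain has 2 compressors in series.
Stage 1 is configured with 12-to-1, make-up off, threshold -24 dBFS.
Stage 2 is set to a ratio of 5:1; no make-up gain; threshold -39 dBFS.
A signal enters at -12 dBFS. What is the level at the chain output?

Stage 1: overshoot 12 dB → 12/12 = 1 dB → -23 dBFS.
Stage 2: -23 dBFS is 16 dB over -39 dBFS; at 5:1 that becomes 3.2 dB over, giving -35.8 dBFS.

-35.8 dBFS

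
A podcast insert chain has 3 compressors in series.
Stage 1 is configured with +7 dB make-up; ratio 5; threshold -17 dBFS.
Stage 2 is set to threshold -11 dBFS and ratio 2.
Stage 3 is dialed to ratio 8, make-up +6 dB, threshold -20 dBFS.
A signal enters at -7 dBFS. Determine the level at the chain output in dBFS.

Stage 1: 10 dB above -17 dBFS, reduced 5:1 to 2 dB above → -15 dBFS; +7 dB make-up → -8 dBFS.
Stage 2: 3 dB above -11 dBFS, reduced 2:1 to 1.5 dB above → -9.5 dBFS.
Stage 3: -9.5 dBFS is 10.5 dB over -20 dBFS; at 8:1 that becomes 1.3125 dB over, giving -18.6875 dBFS; +6 dB make-up → -12.6875 dBFS.

-12.6875 dBFS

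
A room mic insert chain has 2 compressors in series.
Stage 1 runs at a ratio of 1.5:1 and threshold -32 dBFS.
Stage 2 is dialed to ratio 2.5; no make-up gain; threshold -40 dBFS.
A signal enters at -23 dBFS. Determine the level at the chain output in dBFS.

Stage 1: 9 dB above -32 dBFS, reduced 1.5:1 to 6 dB above → -26 dBFS.
Stage 2: overshoot 14 dB → 14/2.5 = 5.6 dB → -34.4 dBFS.

-34.4 dBFS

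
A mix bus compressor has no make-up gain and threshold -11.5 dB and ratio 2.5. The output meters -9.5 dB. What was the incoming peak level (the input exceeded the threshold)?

The compressed level sits -9.5 − (-11.5) = 2 dB over threshold.
Undo the ratio: input overshoot = 2 × 2.5 = 5 dB, giving input = -6.5 dB.

-6.5 dB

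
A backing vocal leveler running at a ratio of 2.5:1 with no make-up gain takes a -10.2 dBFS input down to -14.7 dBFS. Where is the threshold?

Input is 7.5 dB above T (since output overshoot × R = input overshoot: (-14.7 − T)·2.5 = -10.2 − T gives T = -17.7 dBFS).
Check: -17.7 + (-10.2 − (-17.7))/2.5 = -17.7 + 3 = -14.7 dBFS. ✓

-17.7 dBFS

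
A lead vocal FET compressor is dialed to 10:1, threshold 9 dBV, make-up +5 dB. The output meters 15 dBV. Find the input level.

19 dBV

Before make-up, the level was 15 − 5 = 10 dBV.
That's 1 dB above the 9 dBV threshold.
Undo the ratio: input overshoot = 1 × 10 = 10 dB, giving input = 19 dBV.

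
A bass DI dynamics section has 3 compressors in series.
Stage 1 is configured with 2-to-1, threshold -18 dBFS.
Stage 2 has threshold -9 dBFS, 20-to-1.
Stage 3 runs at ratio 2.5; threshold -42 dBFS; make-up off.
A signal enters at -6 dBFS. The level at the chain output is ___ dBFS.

-30 dBFS

Stage 1: 12 dB above -18 dBFS, reduced 2:1 to 6 dB above → -12 dBFS.
Stage 2: -12 dBFS ≤ -9 dBFS, so stage 2 doesn't engage; output -12 dBFS.
Stage 3: overshoot 30 dB → 30/2.5 = 12 dB → -30 dBFS.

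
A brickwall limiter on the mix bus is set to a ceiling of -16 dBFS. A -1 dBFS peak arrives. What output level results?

The limiter clamps the peak to its -16 dBFS ceiling.

-16 dBFS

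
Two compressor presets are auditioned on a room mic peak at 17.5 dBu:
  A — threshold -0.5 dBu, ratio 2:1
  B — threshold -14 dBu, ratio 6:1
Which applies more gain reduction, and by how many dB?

B, by 17.25 dB

A: GR = 18 − 18/2 = 9 dB.
B: GR = 31.5 − 31.5/6 = 26.25 dB.
B reduces 17.25 dB more.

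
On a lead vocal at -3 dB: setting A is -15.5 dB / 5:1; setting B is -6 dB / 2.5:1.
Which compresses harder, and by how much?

A: overshoot 12.5 dB → output overshoot 2.5 dB → GR 10 dB.
B: overshoot 3 dB → output overshoot 1.2 dB → GR 1.8 dB.
Difference: 8.2 dB in favour of A.

A, by 8.2 dB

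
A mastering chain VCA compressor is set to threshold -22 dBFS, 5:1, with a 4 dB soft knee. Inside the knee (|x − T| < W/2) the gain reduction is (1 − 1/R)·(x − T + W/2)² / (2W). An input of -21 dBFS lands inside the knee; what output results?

x − T + W/2 = -21 − (-22) + 2 = 3.
GR = (1 − 1/5) × 3² / 8 = 0.8 × 9 / 8 = 0.9 dB.
Output = -21 − 0.9 = -21.9 dBFS.

-21.9 dBFS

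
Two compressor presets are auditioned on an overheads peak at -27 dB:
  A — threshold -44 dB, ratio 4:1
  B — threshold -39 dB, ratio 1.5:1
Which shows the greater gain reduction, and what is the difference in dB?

A: 17 dB over, compressed to 4.25 dB over, so 12.75 dB of GR.
B: 12 dB over, compressed to 8 dB over, so 4 dB of GR.
Difference: 8.75 dB in favour of A.

A, by 8.75 dB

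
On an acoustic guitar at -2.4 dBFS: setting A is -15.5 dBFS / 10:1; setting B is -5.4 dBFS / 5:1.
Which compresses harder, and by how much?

A: overshoot 13.1 dB → output overshoot 1.31 dB → GR 11.79 dB.
B: overshoot 3 dB → output overshoot 0.6 dB → GR 2.4 dB.
A reduces 9.39 dB more.

A, by 9.39 dB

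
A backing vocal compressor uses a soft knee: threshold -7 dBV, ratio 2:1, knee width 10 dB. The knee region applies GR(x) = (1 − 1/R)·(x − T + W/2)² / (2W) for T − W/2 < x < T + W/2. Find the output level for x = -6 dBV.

x − T + W/2 = -6 − (-7) + 5 = 6.
GR = (1 − 1/2) × 6² / 20 = 0.5 × 36 / 20 = 0.9 dB.
Output = -6 − 0.9 = -6.9 dBV.

-6.9 dBV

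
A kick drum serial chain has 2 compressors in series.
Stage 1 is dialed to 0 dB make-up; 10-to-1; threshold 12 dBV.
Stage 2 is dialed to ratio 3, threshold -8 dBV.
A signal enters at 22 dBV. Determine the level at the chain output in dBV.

-1 dBV

Stage 1: 10 dB above 12 dBV, reduced 10:1 to 1 dB above → 13 dBV.
Stage 2: 21 dB above -8 dBV, reduced 3:1 to 7 dB above → -1 dBV.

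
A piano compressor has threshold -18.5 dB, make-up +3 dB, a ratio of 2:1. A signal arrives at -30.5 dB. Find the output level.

-27.5 dB

-30.5 dB is 12 dB below the -18.5 dB threshold, so no gain reduction is applied.
Make-up gain adds 3 dB: -30.5 + 3 = -27.5 dB.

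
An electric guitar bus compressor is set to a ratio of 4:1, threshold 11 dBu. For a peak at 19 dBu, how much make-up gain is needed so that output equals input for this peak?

6 dB

The peak compresses to 11 + 8/4 = 13 dBu.
To reach 19 dBu requires 19 − 13 = 6 dB of make-up.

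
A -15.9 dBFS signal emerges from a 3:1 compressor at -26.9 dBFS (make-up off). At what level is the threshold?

-32.4 dBFS

Input is 16.5 dB above T (since output overshoot × R = input overshoot: (-26.9 − T)·3 = -15.9 − T gives T = -32.4 dBFS).
Check: -32.4 + (-15.9 − (-32.4))/3 = -32.4 + 5.5 = -26.9 dBFS. ✓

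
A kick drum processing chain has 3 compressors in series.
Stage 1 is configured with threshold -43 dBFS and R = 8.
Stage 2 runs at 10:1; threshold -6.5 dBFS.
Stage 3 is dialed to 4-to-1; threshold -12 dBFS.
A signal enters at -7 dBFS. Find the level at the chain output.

-38.5 dBFS

Stage 1: overshoot 36 dB → 36/8 = 4.5 dB → -38.5 dBFS.
Stage 2: -38.5 dBFS is at or below the -6.5 dBFS threshold — no compression; output -38.5 dBFS.
Stage 3: below threshold (-38.5 ≤ -12); passes unchanged; output -38.5 dBFS.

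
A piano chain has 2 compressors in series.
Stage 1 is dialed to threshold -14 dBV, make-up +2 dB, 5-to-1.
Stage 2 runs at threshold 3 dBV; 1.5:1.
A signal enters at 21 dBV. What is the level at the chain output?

Stage 1: 35 dB above -14 dBV, reduced 5:1 to 7 dB above → -7 dBV; +2 dB make-up → -5 dBV.
Stage 2: below threshold (-5 ≤ 3); passes unchanged; output -5 dBV.

-5 dBV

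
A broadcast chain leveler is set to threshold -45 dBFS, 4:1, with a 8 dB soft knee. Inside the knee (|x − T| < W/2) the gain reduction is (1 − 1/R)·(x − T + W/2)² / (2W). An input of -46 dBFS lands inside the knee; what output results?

-46.421875 dBFS

x − T + W/2 = -46 − (-45) + 4 = 3.
GR = (1 − 1/4) × 3² / 16 = 0.75 × 9 / 16 = 0.421875 dB.
Output = -46 − 0.421875 = -46.421875 dBFS.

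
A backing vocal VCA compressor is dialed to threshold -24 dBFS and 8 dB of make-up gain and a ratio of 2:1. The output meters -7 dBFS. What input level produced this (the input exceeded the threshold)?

Before make-up, the level was -7 − 8 = -15 dBFS.
Post-compression overshoot = -15 − (-24) = 9 dB.
Input overshoot = R × output overshoot = 18 dB → input = -24 + 18 = -6 dBFS.

-6 dBFS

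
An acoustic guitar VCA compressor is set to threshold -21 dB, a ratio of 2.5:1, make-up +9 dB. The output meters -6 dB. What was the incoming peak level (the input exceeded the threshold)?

-6 dB

Before make-up, the level was -6 − 9 = -15 dB.
The compressed level sits -15 − (-21) = 6 dB over threshold.
Undo the ratio: input overshoot = 6 × 2.5 = 15 dB, giving input = -6 dB.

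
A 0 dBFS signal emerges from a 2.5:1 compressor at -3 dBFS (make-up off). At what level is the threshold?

-5 dBFS

Input is 5 dB above T (since output overshoot × R = input overshoot: (-3 − T)·2.5 = 0 − T gives T = -5 dBFS).
Check: -5 + (0 − (-5))/2.5 = -5 + 2 = -3 dBFS. ✓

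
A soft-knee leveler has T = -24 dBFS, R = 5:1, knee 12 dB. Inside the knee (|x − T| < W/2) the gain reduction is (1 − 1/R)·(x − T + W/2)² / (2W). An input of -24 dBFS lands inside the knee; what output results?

-25.2 dBFS

x − T + W/2 = -24 − (-24) + 6 = 6.
GR = (1 − 1/5) × 6² / 24 = 0.8 × 36 / 24 = 1.2 dB.
Output = -24 − 1.2 = -25.2 dBFS.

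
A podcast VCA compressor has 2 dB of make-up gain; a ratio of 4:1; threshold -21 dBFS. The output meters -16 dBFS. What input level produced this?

-9 dBFS

Remove make-up: -16 − 2 = -18 dBFS.
Post-compression overshoot = -18 − (-21) = 3 dB.
Input overshoot = R × output overshoot = 12 dB → input = -21 + 12 = -9 dBFS.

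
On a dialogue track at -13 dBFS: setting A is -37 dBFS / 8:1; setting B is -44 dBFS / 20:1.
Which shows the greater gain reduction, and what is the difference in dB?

A: GR = 24 − 24/8 = 21 dB.
B: GR = 31 − 31/20 = 29.45 dB.
B applies 8.45 dB more gain reduction.

B, by 8.45 dB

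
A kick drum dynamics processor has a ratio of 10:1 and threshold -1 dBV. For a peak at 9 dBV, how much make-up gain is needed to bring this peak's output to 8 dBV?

8 dB

Without make-up, output = threshold + overshoot/10 = -1 + 1 = 0 dBV.
Gap to target: 8 dB.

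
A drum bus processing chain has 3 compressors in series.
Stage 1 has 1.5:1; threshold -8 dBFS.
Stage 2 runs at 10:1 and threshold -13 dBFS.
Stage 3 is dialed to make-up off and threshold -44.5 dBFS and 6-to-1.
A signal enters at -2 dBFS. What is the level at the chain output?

-39.1 dBFS

Stage 1: -2 dBFS is 6 dB over -8 dBFS; at 1.5:1 that becomes 4 dB over, giving -4 dBFS.
Stage 2: 9 dB above -13 dBFS, reduced 10:1 to 0.9 dB above → -12.1 dBFS.
Stage 3: overshoot 32.4 dB → 32.4/6 = 5.4 dB → -39.1 dBFS.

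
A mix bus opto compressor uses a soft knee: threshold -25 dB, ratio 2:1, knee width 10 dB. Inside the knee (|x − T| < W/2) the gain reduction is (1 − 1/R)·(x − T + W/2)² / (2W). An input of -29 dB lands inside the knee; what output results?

-29.025 dB

x − T + W/2 = -29 − (-25) + 5 = 1.
GR = (1 − 1/2) × 1² / 20 = 0.5 × 1 / 20 = 0.025 dB.
Output = -29 − 0.025 = -29.025 dB.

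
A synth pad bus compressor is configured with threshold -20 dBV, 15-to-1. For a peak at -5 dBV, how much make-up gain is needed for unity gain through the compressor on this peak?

14 dB

Overshoot 15 dB → 15/15 = 1 dB after compression, so the compressed level is -20 + 1 = -19 dBV.
Make-up = target − compressed = -5 − (-19) = 14 dB.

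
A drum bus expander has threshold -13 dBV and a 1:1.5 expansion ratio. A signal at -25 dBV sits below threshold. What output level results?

-31 dBV

Below threshold, a 1:1.5 expander applies gain = (1.5−1)×(T − x) of attenuation.
(1.5−1) × 12 = 6 dB, so output = -25 − 6 = -31 dBV.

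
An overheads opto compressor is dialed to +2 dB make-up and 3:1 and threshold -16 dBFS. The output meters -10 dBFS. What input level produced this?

-4 dBFS

Before make-up, the level was -10 − 2 = -12 dBFS.
That's 4 dB above the -16 dBFS threshold.
Input overshoot = R × output overshoot = 12 dB → input = -16 + 12 = -4 dBFS.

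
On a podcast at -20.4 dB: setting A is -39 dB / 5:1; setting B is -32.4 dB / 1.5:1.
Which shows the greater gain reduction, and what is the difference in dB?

A: 18.6 dB over, compressed to 3.72 dB over, so 14.88 dB of GR.
B: 12 dB over, compressed to 8 dB over, so 4 dB of GR.
Difference: 10.88 dB in favour of A.

A, by 10.88 dB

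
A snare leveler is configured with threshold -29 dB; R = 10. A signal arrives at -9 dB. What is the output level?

-27 dB

The input is 20 dB above the -29 dB threshold.
The 20 dB excess becomes 2 dB after 10:1 reduction.
So the level is -29 + 2 = -27 dB.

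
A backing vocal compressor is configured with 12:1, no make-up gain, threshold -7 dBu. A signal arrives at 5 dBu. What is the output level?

-6 dBu

Overshoot: 5 − (-7) = 12 dB.
At 12:1 the overshoot is divided by 12, leaving 1 dB above threshold.
So the level is -7 + 1 = -6 dBu.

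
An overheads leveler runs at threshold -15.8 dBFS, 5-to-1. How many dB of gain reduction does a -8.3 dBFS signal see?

The signal is 7.5 dB above threshold.
A 5:1 ratio leaves 1.5 dB of that excess.
So the signal is attenuated by 7.5 − 1.5 = 6 dB.

6 dB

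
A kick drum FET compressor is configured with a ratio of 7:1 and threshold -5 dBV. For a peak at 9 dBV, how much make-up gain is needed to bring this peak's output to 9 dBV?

12 dB

Without make-up, output = threshold + overshoot/7 = -5 + 2 = -3 dBV.
Gap to target: 12 dB.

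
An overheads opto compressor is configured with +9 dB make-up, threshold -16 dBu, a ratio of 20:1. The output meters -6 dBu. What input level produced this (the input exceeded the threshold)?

4 dBu

Before make-up, the level was -6 − 9 = -15 dBu.
That's 1 dB above the -16 dBu threshold.
Before 20:1 compression the overshoot was 1 × 20 = 20 dB, so input = -16 + 20 = 4 dBu.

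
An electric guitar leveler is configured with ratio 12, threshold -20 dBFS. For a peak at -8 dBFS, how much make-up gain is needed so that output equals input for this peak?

11 dB

The peak compresses to -20 + 12/12 = -19 dBFS.
To reach -8 dBFS requires -8 − (-19) = 11 dB of make-up.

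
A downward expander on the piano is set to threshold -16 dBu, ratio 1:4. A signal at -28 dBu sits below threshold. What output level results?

Undershoot = (-16) − (-28) = 12 dB.
At 1:4, that expands to 48 dB under threshold.
Output = -16 − 48 = -64 dBu.

-64 dBu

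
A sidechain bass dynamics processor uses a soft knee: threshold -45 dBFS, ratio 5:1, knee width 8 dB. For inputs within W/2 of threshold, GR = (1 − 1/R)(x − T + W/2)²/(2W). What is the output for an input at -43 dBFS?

-44.8 dBFS

x − T + W/2 = -43 − (-45) + 4 = 6.
GR = (1 − 1/5) × 6² / 16 = 0.8 × 36 / 16 = 1.8 dB.
Output = -43 − 1.8 = -44.8 dBFS.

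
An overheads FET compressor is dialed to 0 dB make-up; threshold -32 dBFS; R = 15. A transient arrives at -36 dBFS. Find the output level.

-36 dBFS is 4 dB below the -32 dBFS threshold, so no gain reduction is applied.
Output = input = -36 dBFS.

-36 dBFS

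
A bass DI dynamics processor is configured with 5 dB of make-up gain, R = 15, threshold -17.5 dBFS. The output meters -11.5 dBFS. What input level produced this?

Before make-up, the level was -11.5 − 5 = -16.5 dBFS.
The compressed level sits -16.5 − (-17.5) = 1 dB over threshold.
Undo the ratio: input overshoot = 1 × 15 = 15 dB, giving input = -2.5 dBFS.

-2.5 dBFS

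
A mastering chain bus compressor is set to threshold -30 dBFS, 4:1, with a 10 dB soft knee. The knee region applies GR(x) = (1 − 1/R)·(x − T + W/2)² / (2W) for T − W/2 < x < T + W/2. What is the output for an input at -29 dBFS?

x − T + W/2 = -29 − (-30) + 5 = 6.
GR = (1 − 1/4) × 6² / 20 = 0.75 × 36 / 20 = 1.35 dB.
Output = -29 − 1.35 = -30.35 dBFS.

-30.35 dBFS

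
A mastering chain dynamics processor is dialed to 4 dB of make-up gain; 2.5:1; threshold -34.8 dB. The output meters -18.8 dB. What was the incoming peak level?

Remove make-up: -18.8 − 4 = -22.8 dB.
The compressed level sits -22.8 − (-34.8) = 12 dB over threshold.
Undo the ratio: input overshoot = 12 × 2.5 = 30 dB, giving input = -4.8 dB.

-4.8 dB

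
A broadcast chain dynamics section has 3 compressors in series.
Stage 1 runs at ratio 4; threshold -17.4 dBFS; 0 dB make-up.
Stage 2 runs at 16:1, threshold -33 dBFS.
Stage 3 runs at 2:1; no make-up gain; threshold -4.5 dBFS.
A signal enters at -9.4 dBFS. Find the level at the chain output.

Stage 1: 8 dB above -17.4 dBFS, reduced 4:1 to 2 dB above → -15.4 dBFS.
Stage 2: -15.4 dBFS is 17.6 dB over -33 dBFS; at 16:1 that becomes 1.1 dB over, giving -31.9 dBFS.
Stage 3: -31.9 dBFS ≤ -4.5 dBFS, so stage 3 doesn't engage; output -31.9 dBFS.

-31.9 dBFS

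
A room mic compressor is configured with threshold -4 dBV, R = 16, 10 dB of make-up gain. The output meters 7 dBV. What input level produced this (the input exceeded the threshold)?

12 dBV

Stripping the +10 dB make-up gives -3 dBV at the gain stage.
Post-compression overshoot = -3 − (-4) = 1 dB.
Input overshoot = R × output overshoot = 16 dB → input = -4 + 16 = 12 dBV.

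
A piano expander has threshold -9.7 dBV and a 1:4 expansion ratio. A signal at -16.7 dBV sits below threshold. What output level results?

The input is 7 dB below the -9.7 dBV threshold.
A 1:4 expander multiplies undershoot by 4: 7 × 4 = 28 dB below threshold.
Output = -9.7 − 28 = -37.7 dBV.

-37.7 dBV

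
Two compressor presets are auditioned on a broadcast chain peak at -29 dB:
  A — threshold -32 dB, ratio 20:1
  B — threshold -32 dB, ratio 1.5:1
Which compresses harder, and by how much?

A: GR = 3 − 3/20 = 2.85 dB.
B: GR = 3 − 3/1.5 = 1 dB.
A reduces 1.85 dB more.

A, by 1.85 dB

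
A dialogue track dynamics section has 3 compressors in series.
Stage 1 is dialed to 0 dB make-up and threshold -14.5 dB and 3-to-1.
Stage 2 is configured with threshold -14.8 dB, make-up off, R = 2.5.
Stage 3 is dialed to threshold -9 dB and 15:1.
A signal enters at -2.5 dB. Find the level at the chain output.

Stage 1: overshoot 12 dB → 12/3 = 4 dB → -10.5 dB.
Stage 2: overshoot 4.3 dB → 4.3/2.5 = 1.72 dB → -13.08 dB.
Stage 3: below threshold (-13.08 ≤ -9); passes unchanged; output -13.08 dB.

-13.08 dB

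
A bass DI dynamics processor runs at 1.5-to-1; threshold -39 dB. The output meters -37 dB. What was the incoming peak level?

Post-compression overshoot = -37 − (-39) = 2 dB.
Before 1.5:1 compression the overshoot was 2 × 1.5 = 3 dB, so input = -39 + 3 = -36 dB.

-36 dB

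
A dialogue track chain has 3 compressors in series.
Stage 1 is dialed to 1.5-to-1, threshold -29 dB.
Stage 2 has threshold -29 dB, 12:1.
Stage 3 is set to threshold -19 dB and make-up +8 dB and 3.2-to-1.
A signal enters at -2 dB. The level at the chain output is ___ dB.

-19.5 dB

Stage 1: 27 dB above -29 dB, reduced 1.5:1 to 18 dB above → -11 dB.
Stage 2: -11 dB is 18 dB over -29 dB; at 12:1 that becomes 1.5 dB over, giving -27.5 dB.
Stage 3: -27.5 dB ≤ -19 dB, so stage 3 doesn't engage; make-up brings it to -19.5 dB.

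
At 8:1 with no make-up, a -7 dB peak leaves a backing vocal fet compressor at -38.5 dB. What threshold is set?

Input is 36 dB above T (since output overshoot × R = input overshoot: (-38.5 − T)·8 = -7 − T gives T = -43 dB).
Check: -43 + (-7 − (-43))/8 = -43 + 4.5 = -38.5 dB. ✓

-43 dB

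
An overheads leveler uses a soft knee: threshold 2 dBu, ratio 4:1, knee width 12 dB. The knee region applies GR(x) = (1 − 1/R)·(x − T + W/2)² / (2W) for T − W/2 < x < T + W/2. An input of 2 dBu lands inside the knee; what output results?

x − T + W/2 = 2 − 2 + 6 = 6.
GR = (1 − 1/4) × 6² / 24 = 0.75 × 36 / 24 = 1.125 dB.
Output = 2 − 1.125 = 0.875 dBu.

0.875 dBu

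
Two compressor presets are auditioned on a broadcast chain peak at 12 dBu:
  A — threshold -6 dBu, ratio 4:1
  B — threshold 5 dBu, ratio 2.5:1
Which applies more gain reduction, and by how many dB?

A: overshoot 18 dB → output overshoot 4.5 dB → GR 13.5 dB.
B: overshoot 7 dB → output overshoot 2.8 dB → GR 4.2 dB.
A applies 9.3 dB more gain reduction.

A, by 9.3 dB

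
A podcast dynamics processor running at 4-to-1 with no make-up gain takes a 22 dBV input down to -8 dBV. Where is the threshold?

Let T be the threshold. Output overshoot = (input overshoot)/R, so -8 − T = (22 − T)/4.
4·(-8 − T) = 22 − T → 3·T = -32 − 22 = -54.
T = -54/3 = -18 dBV.

-18 dBV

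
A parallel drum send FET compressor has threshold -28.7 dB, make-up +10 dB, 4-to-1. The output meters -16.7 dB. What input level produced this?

Stripping the +10 dB make-up gives -26.7 dB at the gain stage.
Post-compression overshoot = -26.7 − (-28.7) = 2 dB.
Undo the ratio: input overshoot = 2 × 4 = 8 dB, giving input = -20.7 dB.

-20.7 dB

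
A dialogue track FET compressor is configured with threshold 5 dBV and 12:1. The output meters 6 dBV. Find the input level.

Post-compression overshoot = 6 − 5 = 1 dB.
Input overshoot = R × output overshoot = 12 dB → input = 5 + 12 = 17 dBV.

17 dBV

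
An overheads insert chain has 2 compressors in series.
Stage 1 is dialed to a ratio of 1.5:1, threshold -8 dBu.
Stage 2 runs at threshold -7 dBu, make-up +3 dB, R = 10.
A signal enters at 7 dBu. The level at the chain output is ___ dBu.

-3.1 dBu

Stage 1: overshoot 15 dB → 15/1.5 = 10 dB → 2 dBu.
Stage 2: 9 dB above -7 dBu, reduced 10:1 to 0.9 dB above → -6.1 dBu; +3 dB make-up → -3.1 dBu.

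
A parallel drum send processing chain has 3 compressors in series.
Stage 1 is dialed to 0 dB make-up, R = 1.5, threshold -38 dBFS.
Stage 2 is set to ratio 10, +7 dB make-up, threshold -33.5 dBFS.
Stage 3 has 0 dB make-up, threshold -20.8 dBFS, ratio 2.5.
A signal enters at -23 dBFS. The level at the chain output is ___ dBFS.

-25.95 dBFS

Stage 1: overshoot 15 dB → 15/1.5 = 10 dB → -28 dBFS.
Stage 2: -28 dBFS is 5.5 dB over -33.5 dBFS; at 10:1 that becomes 0.55 dB over, giving -32.95 dBFS; +7 dB make-up → -25.95 dBFS.
Stage 3: below threshold (-25.95 ≤ -20.8); passes unchanged; output -25.95 dBFS.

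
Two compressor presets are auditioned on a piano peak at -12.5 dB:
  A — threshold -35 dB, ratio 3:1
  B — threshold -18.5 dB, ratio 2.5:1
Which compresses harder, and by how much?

A, by 11.4 dB

A: 22.5 dB over, compressed to 7.5 dB over, so 15 dB of GR.
B: 6 dB over, compressed to 2.4 dB over, so 3.6 dB of GR.
A reduces 11.4 dB more.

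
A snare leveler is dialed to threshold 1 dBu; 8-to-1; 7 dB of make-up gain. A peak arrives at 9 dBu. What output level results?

Overshoot: 9 − 1 = 8 dB.
At 8:1 the overshoot is divided by 8, leaving 1 dB above threshold.
That puts the output at 2 dBu; make-up adds 7 dB, giving 9 dBu.

9 dBu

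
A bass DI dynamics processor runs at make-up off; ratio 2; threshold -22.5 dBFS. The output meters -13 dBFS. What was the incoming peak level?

-3.5 dBFS

That's 9.5 dB above the -22.5 dBFS threshold.
Input overshoot = R × output overshoot = 19 dB → input = -22.5 + 19 = -3.5 dBFS.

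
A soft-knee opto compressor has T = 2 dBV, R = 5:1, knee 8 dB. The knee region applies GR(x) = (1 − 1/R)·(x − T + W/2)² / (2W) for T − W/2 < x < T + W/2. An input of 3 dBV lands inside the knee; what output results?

1.75 dBV

x − T + W/2 = 3 − 2 + 4 = 5.
GR = (1 − 1/5) × 5² / 16 = 0.8 × 25 / 16 = 1.25 dB.
Output = 3 − 1.25 = 1.75 dBV.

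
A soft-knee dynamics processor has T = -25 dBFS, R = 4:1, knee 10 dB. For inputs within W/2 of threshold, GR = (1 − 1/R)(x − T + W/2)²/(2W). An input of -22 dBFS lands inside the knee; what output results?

-24.4 dBFS

x − T + W/2 = -22 − (-25) + 5 = 8.
GR = (1 − 1/4) × 8² / 20 = 0.75 × 64 / 20 = 2.4 dB.
Output = -22 − 2.4 = -24.4 dBFS.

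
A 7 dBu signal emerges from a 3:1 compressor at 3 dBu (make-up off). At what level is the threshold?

Gain reduction = 7 − 3 = 4 dB; output overshoot = GR / (R − 1) = 4 / 2 = 2 dB.
Threshold = output − output overshoot = 3 − 2 = 1 dBu.

1 dBu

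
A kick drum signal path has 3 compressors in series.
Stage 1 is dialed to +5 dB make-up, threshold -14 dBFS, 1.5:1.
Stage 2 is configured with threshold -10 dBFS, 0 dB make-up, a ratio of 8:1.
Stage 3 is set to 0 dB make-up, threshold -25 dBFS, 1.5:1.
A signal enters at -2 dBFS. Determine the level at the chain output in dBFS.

Stage 1: -2 dBFS is 12 dB over -14 dBFS; at 1.5:1 that becomes 8 dB over, giving -6 dBFS; +5 dB make-up → -1 dBFS.
Stage 2: 9 dB above -10 dBFS, reduced 8:1 to 1.125 dB above → -8.875 dBFS.
Stage 3: overshoot 16.125 dB → 16.125/1.5 = 10.75 dB → -14.25 dBFS.

-14.25 dBFS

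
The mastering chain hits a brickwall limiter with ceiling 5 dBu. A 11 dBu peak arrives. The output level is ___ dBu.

The limiter clamps the peak to its 5 dBu ceiling.

5 dBu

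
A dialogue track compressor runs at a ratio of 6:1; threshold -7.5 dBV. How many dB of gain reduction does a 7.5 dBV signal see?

The signal is 15 dB above threshold.
After 6:1 compression the overshoot becomes 15/6 = 2.5 dB.
So the signal is attenuated by 15 − 2.5 = 12.5 dB.

12.5 dB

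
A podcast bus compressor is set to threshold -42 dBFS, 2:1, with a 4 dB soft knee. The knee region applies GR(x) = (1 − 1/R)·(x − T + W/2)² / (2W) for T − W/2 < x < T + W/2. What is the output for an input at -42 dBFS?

-42.25 dBFS

x − T + W/2 = -42 − (-42) + 2 = 2.
GR = (1 − 1/2) × 2² / 8 = 0.5 × 4 / 8 = 0.25 dB.
Output = -42 − 0.25 = -42.25 dBFS.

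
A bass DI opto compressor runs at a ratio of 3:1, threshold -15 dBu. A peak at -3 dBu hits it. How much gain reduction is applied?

Overshoot = -3 − (-15) = 12 dB.
After 3:1 compression the overshoot becomes 12/3 = 4 dB.
GR = overshoot in − overshoot out = 12 − 4 = 8 dB.

8 dB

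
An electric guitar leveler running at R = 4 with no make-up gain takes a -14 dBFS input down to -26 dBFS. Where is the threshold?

Let T be the threshold. Output overshoot = (input overshoot)/R, so -26 − T = (-14 − T)/4.
4·(-26 − T) = -14 − T → 3·T = -104 − (-14) = -90.
T = -90/3 = -30 dBFS.

-30 dBFS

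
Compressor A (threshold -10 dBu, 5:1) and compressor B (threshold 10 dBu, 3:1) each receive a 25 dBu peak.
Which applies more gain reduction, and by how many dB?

A: overshoot 35 dB → output overshoot 7 dB → GR 28 dB.
B: overshoot 15 dB → output overshoot 5 dB → GR 10 dB.
A applies 18 dB more gain reduction.

A, by 18 dB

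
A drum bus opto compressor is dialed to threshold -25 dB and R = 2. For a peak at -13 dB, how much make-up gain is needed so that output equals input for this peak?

The peak compresses to -25 + 12/2 = -19 dB.
To reach -13 dB requires -13 − (-19) = 6 dB of make-up.

6 dB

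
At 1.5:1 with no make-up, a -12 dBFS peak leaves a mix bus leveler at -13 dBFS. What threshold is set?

Let T be the threshold. Output overshoot = (input overshoot)/R, so -13 − T = (-12 − T)/1.5.
1.5·(-13 − T) = -12 − T → 0.5·T = -19.5 − (-12) = -7.5.
T = -7.5/0.5 = -15 dBFS.

-15 dBFS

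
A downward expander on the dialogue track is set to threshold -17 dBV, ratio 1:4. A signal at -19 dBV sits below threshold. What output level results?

Undershoot = (-17) − (-19) = 2 dB.
At 1:4, that expands to 8 dB under threshold.
Output = -17 − 8 = -25 dBV.

-25 dBV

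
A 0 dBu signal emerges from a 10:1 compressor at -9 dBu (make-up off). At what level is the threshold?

-10 dBu

Let T be the threshold. Output overshoot = (input overshoot)/R, so -9 − T = (0 − T)/10.
10·(-9 − T) = 0 − T → 9·T = -90 − 0 = -90.
T = -90/9 = -10 dBu.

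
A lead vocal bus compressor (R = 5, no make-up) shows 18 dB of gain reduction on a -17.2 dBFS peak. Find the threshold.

-39.7 dBFS

Gain reduction = -17.2 − (-35.2) = 18 dB; output overshoot = GR / (R − 1) = 18 / 4 = 4.5 dB.
Threshold = output − output overshoot = -35.2 − 4.5 = -39.7 dBFS.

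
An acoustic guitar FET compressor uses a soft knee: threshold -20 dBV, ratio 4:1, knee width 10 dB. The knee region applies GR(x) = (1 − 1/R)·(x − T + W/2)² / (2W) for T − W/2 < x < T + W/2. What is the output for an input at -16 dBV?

x − T + W/2 = -16 − (-20) + 5 = 9.
GR = (1 − 1/4) × 9² / 20 = 0.75 × 81 / 20 = 3.0375 dB.
Output = -16 − 3.0375 = -19.0375 dBV.

-19.0375 dBV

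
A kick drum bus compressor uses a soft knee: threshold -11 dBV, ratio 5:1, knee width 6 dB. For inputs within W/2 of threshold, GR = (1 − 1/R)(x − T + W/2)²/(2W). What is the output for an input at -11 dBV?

-11.6 dBV

x − T + W/2 = -11 − (-11) + 3 = 3.
GR = (1 − 1/5) × 3² / 12 = 0.8 × 9 / 12 = 0.6 dB.
Output = -11 − 0.6 = -11.6 dBV.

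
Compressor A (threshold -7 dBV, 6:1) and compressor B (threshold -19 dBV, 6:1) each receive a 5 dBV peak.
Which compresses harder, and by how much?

A: GR = 12 − 12/6 = 10 dB.
B: GR = 24 − 24/6 = 20 dB.
B applies 10 dB more gain reduction.

B, by 10 dB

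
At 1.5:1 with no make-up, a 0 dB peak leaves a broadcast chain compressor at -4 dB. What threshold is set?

Let T be the threshold. Output overshoot = (input overshoot)/R, so -4 − T = (0 − T)/1.5.
1.5·(-4 − T) = 0 − T → 0.5·T = -6 − 0 = -6.
T = -6/0.5 = -12 dB.

-12 dB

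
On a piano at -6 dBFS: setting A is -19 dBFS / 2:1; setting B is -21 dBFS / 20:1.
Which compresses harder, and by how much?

B, by 7.75 dB

A: overshoot 13 dB → output overshoot 6.5 dB → GR 6.5 dB.
B: overshoot 15 dB → output overshoot 0.75 dB → GR 14.25 dB.
B reduces 7.75 dB more.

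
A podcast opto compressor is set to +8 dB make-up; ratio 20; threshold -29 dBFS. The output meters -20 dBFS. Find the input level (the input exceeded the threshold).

-9 dBFS

Remove make-up: -20 − 8 = -28 dBFS.
That's 1 dB above the -29 dBFS threshold.
Undo the ratio: input overshoot = 1 × 20 = 20 dB, giving input = -9 dBFS.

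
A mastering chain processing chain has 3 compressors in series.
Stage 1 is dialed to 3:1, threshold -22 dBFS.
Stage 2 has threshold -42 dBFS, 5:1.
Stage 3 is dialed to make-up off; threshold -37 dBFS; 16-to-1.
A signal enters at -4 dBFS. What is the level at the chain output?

-36.9875 dBFS

Stage 1: 18 dB above -22 dBFS, reduced 3:1 to 6 dB above → -16 dBFS.
Stage 2: overshoot 26 dB → 26/5 = 5.2 dB → -36.8 dBFS.
Stage 3: 0.2 dB above -37 dBFS, reduced 16:1 to 0.0125 dB above → -36.9875 dBFS.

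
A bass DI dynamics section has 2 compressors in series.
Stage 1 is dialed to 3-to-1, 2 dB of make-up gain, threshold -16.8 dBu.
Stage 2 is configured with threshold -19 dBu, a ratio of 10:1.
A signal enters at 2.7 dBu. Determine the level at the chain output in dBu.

Stage 1: 2.7 dBu is 19.5 dB over -16.8 dBu; at 3:1 that becomes 6.5 dB over, giving -10.3 dBu; +2 dB make-up → -8.3 dBu.
Stage 2: 10.7 dB above -19 dBu, reduced 10:1 to 1.07 dB above → -17.93 dBu.

-17.93 dBu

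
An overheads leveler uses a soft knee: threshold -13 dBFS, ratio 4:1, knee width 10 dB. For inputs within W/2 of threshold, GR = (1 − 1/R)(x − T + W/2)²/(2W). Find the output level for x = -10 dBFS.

-12.4 dBFS

x − T + W/2 = -10 − (-13) + 5 = 8.
GR = (1 − 1/4) × 8² / 20 = 0.75 × 64 / 20 = 2.4 dB.
Output = -10 − 2.4 = -12.4 dBFS.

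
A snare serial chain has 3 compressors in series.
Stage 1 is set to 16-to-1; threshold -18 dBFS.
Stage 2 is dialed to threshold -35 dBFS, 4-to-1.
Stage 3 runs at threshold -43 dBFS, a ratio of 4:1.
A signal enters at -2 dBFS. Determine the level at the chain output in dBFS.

-39.875 dBFS

Stage 1: -2 dBFS is 16 dB over -18 dBFS; at 16:1 that becomes 1 dB over, giving -17 dBFS.
Stage 2: overshoot 18 dB → 18/4 = 4.5 dB → -30.5 dBFS.
Stage 3: overshoot 12.5 dB → 12.5/4 = 3.125 dB → -39.875 dBFS.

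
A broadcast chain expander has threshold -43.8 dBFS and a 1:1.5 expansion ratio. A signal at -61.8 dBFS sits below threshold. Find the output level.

-70.8 dBFS

Undershoot = (-43.8) − (-61.8) = 18 dB.
At 1:1.5, that expands to 27 dB under threshold.
Output = -43.8 − 27 = -70.8 dBFS.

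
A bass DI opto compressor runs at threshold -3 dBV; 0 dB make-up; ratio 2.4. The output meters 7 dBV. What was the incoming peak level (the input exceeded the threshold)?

That's 10 dB above the -3 dBV threshold.
Before 2.4:1 compression the overshoot was 10 × 2.4 = 24 dB, so input = -3 + 24 = 21 dBV.

21 dBV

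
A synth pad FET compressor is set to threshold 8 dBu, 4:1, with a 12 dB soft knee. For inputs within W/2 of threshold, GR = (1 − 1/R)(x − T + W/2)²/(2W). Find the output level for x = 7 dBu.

x − T + W/2 = 7 − 8 + 6 = 5.
GR = (1 − 1/4) × 5² / 24 = 0.75 × 25 / 24 = 0.78125 dB.
Output = 7 − 0.78125 = 6.21875 dBu.

6.21875 dBu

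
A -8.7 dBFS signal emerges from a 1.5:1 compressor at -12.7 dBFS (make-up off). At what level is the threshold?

-20.7 dBFS

Input is 12 dB above T (since output overshoot × R = input overshoot: (-12.7 − T)·1.5 = -8.7 − T gives T = -20.7 dBFS).
Check: -20.7 + (-8.7 − (-20.7))/1.5 = -20.7 + 8 = -12.7 dBFS. ✓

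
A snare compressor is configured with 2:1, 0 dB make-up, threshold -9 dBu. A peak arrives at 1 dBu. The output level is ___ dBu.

-4 dBu

Overshoot: 1 − (-9) = 10 dB.
2:1 compression reduces that to 10/2 = 5 dB over.
Output = -9 + 5 = -4 dBu.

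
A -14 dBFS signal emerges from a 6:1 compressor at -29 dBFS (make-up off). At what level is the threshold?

-32 dBFS

Input is 18 dB above T (since output overshoot × R = input overshoot: (-29 − T)·6 = -14 − T gives T = -32 dBFS).
Check: -32 + (-14 − (-32))/6 = -32 + 3 = -29 dBFS. ✓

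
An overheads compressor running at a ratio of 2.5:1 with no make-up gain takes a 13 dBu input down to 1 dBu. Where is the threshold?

-7 dBu

Let T be the threshold. Output overshoot = (input overshoot)/R, so 1 − T = (13 − T)/2.5.
2.5·(1 − T) = 13 − T → 1.5·T = 2.5 − 13 = -10.5.
T = -10.5/1.5 = -7 dBu.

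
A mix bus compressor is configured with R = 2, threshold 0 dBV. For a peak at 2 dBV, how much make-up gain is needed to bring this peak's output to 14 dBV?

13 dB

Overshoot 2 dB → 2/2 = 1 dB after compression, so the compressed level is 0 + 1 = 1 dBV.
Make-up = target − compressed = 14 − 1 = 13 dB.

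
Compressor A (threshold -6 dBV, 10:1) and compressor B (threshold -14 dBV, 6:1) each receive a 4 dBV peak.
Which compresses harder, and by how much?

A: overshoot 10 dB → output overshoot 1 dB → GR 9 dB.
B: overshoot 18 dB → output overshoot 3 dB → GR 15 dB.
B applies 6 dB more gain reduction.

B, by 6 dB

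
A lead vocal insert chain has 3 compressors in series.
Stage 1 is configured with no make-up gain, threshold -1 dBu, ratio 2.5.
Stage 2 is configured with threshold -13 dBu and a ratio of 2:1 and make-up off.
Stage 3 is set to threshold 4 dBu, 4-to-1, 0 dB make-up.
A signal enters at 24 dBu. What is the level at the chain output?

Stage 1: 25 dB above -1 dBu, reduced 2.5:1 to 10 dB above → 9 dBu.
Stage 2: overshoot 22 dB → 22/2 = 11 dB → -2 dBu.
Stage 3: below threshold (-2 ≤ 4); passes unchanged; output -2 dBu.

-2 dBu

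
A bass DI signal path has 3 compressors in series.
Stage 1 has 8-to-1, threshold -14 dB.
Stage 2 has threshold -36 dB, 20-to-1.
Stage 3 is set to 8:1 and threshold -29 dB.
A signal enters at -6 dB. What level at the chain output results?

Stage 1: 8 dB above -14 dB, reduced 8:1 to 1 dB above → -13 dB.
Stage 2: 23 dB above -36 dB, reduced 20:1 to 1.15 dB above → -34.85 dB.
Stage 3: below threshold (-34.85 ≤ -29); passes unchanged; output -34.85 dB.

-34.85 dB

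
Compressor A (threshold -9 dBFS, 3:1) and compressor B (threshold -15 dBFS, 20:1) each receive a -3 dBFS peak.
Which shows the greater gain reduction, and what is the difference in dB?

A: overshoot 6 dB → output overshoot 2 dB → GR 4 dB.
B: overshoot 12 dB → output overshoot 0.6 dB → GR 11.4 dB.
B reduces 7.4 dB more.

B, by 7.4 dB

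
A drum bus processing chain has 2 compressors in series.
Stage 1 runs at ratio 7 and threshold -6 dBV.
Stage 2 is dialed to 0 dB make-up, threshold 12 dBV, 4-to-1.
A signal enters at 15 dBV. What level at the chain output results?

Stage 1: 15 dBV is 21 dB over -6 dBV; at 7:1 that becomes 3 dB over, giving -3 dBV.
Stage 2: below threshold (-3 ≤ 12); passes unchanged; output -3 dBV.

-3 dBV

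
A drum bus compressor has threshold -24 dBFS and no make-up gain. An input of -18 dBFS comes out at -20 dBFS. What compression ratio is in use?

Input overshoot = -18 − (-24) = 6 dB; output overshoot = -20 − (-24) = 4 dB.
Ratio = 6 / 4 = 1.5.

1.5:1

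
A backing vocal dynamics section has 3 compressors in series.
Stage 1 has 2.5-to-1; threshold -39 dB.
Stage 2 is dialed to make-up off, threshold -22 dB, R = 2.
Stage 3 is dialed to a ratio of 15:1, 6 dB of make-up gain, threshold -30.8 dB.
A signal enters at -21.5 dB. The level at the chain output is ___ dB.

Stage 1: 17.5 dB above -39 dB, reduced 2.5:1 to 7 dB above → -32 dB.
Stage 2: -32 dB is at or below the -22 dB threshold — no compression; output -32 dB.
Stage 3: below threshold (-32 ≤ -30.8); passes unchanged; make-up brings it to -26 dB.

-26 dB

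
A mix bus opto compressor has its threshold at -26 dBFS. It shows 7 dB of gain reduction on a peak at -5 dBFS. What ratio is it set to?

1.5:1

Input overshoot = -5 − (-26) = 21 dB.
Output overshoot = 21 − 7 = 14 dB.
Ratio = input overshoot / output overshoot = 21 / 14 = 1.5.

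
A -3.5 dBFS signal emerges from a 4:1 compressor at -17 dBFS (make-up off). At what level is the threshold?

Gain reduction = -3.5 − (-17) = 13.5 dB; output overshoot = GR / (R − 1) = 13.5 / 3 = 4.5 dB.
Threshold = output − output overshoot = -17 − 4.5 = -21.5 dBFS.

-21.5 dBFS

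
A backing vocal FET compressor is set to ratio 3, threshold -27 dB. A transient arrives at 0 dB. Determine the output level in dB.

-18 dB

The input is 27 dB above the -27 dB threshold.
At 3:1 the overshoot is divided by 3, leaving 9 dB above threshold.
So the level is -27 + 9 = -18 dB.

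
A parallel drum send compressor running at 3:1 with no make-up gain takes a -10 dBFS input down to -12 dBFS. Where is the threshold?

Input is 3 dB above T (since output overshoot × R = input overshoot: (-12 − T)·3 = -10 − T gives T = -13 dBFS).
Check: -13 + (-10 − (-13))/3 = -13 + 1 = -12 dBFS. ✓

-13 dBFS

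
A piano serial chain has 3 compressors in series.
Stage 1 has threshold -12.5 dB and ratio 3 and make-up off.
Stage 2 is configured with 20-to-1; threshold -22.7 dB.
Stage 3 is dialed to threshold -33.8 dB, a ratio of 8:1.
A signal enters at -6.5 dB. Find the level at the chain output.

Stage 1: -6.5 dB is 6 dB over -12.5 dB; at 3:1 that becomes 2 dB over, giving -10.5 dB.
Stage 2: overshoot 12.2 dB → 12.2/20 = 0.61 dB → -22.09 dB.
Stage 3: overshoot 11.71 dB → 11.71/8 = 1.46375 dB → -32.33625 dB.

-32.33625 dB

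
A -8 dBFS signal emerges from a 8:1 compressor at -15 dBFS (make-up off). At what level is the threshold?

Let T be the threshold. Output overshoot = (input overshoot)/R, so -15 − T = (-8 − T)/8.
8·(-15 − T) = -8 − T → 7·T = -120 − (-8) = -112.
T = -112/7 = -16 dBFS.

-16 dBFS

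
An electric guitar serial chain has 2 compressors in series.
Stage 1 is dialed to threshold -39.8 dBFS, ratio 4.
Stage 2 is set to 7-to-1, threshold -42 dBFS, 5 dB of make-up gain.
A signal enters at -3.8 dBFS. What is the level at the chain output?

Stage 1: overshoot 36 dB → 36/4 = 9 dB → -30.8 dBFS.
Stage 2: -30.8 dBFS is 11.2 dB over -42 dBFS; at 7:1 that becomes 1.6 dB over, giving -40.4 dBFS; +5 dB make-up → -35.4 dBFS.

-35.4 dBFS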